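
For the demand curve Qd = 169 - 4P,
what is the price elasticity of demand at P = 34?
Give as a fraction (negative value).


dQ/dP = -4
At P = 34: Q = 169 - 4*34 = 33
E = (dQ/dP)(P/Q) = (-4)(34/33) = -136/33

-136/33


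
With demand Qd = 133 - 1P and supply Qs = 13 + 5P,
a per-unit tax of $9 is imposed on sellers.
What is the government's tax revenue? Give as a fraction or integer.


With tax on sellers, new supply: Qs' = 13 + 5(P - 9)
= 5P - 32
New equilibrium quantity:
Q_new = 211/2
Tax revenue = tax * Q_new = 9 * 211/2 = 1899/2

1899/2


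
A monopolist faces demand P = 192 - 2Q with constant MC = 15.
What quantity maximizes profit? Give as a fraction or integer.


TR = P*Q = (192 - 2Q)Q = 192Q - 2Q^2
MR = dTR/dQ = 192 - 4Q
Set MR = MC:
192 - 4Q = 15
177 = 4Q
Q* = 177/4 = 177/4

177/4


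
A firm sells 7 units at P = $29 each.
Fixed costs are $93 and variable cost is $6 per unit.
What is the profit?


Total Revenue = P * Q = 29 * 7 = $203
Total Cost = FC + VC*Q = 93 + 6*7 = $135
Profit = TR - TC = 203 - 135 = $68

$68


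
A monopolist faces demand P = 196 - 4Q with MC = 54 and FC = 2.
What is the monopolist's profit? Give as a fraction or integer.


MR = MC: 196 - 8Q = 54
Q* = 71/4
P* = 196 - 4*71/4 = 125
Profit = (P* - MC)*Q* - FC
= (125 - 54)*71/4 - 2
= 71*71/4 - 2
= 5041/4 - 2 = 5033/4

5033/4


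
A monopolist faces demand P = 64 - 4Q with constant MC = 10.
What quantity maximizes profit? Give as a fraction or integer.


TR = P*Q = (64 - 4Q)Q = 64Q - 4Q^2
MR = dTR/dQ = 64 - 8Q
Set MR = MC:
64 - 8Q = 10
54 = 8Q
Q* = 54/8 = 27/4

27/4


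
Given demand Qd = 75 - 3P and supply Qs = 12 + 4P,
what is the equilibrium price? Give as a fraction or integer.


At equilibrium, Qd = Qs.
75 - 3P = 12 + 4P
75 - 12 = 3P + 4P
63 = 7P
P* = 63/7 = 9

9


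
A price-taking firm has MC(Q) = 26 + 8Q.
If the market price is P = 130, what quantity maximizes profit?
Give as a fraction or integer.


In perfect competition, profit is maximized where P = MC.
130 = 26 + 8Q
104 = 8Q
Q* = 104/8 = 13

13


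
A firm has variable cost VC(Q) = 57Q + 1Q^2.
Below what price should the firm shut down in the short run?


AVC(Q) = VC(Q)/Q = 57 + 1Q
AVC is increasing in Q, so minimum AVC is at Q -> 0+.
Min AVC = 57
The firm should shut down if P < 57.

57


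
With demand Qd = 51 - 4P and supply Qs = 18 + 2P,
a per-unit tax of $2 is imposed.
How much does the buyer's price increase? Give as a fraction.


With a per-unit tax, the buyer's price increase depends on relative slopes.
Supply slope: d = 2, Demand slope: b = 4
Buyer's price increase = d * tax / (b + d)
= 2 * 2 / (4 + 2)
= 4 / 6 = 2/3

2/3


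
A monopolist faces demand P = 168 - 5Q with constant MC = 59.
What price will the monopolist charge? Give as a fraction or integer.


MR = 168 - 10Q
Set MR = MC: 168 - 10Q = 59
Q* = 109/10
Substitute into demand:
P* = 168 - 5*109/10 = 227/2

227/2


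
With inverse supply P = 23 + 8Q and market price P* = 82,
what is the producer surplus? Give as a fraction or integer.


Minimum supply price (at Q=0): P_min = 23
Quantity supplied at P* = 82:
Q* = (82 - 23)/8 = 59/8
PS = (1/2) * Q* * (P* - P_min)
PS = (1/2) * 59/8 * (82 - 23)
PS = (1/2) * 59/8 * 59 = 3481/16

3481/16


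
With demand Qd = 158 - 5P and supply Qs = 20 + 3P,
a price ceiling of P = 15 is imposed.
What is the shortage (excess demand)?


At P = 15:
Qd = 158 - 5*15 = 83
Qs = 20 + 3*15 = 65
Shortage = Qd - Qs = 83 - 65 = 18

18


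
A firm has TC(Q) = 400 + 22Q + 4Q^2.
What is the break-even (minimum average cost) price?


AC(Q) = 400/Q + 22 + 4Q
To minimize: dAC/dQ = -400/Q^2 + 4 = 0
Q^2 = 400/4 = 100
Q* = 10
Min AC = 400/10 + 22 + 4*10
Min AC = 40 + 22 + 40 = 102

102


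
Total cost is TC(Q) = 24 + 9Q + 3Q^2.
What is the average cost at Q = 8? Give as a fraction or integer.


TC(8) = 24 + 9*8 + 3*8^2
TC(8) = 24 + 72 + 192 = 288
AC = TC/Q = 288/8 = 36

36


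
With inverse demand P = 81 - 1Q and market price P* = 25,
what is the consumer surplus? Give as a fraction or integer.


Maximum willingness to pay (at Q=0): P_max = 81
Quantity demanded at P* = 25:
Q* = (81 - 25)/1 = 56
CS = (1/2) * Q* * (P_max - P*)
CS = (1/2) * 56 * (81 - 25)
CS = (1/2) * 56 * 56 = 1568

1568


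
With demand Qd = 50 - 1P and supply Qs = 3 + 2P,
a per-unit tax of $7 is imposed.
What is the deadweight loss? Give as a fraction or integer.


Pre-tax equilibrium quantity: Q* = 103/3
Post-tax equilibrium quantity: Q_tax = 89/3
Reduction in quantity: Q* - Q_tax = 14/3
DWL = (1/2) * tax * (Q* - Q_tax)
DWL = (1/2) * 7 * 14/3 = 49/3

49/3


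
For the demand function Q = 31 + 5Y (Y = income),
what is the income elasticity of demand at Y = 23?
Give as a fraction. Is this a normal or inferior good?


dQ/dY = 5
At Y = 23: Q = 31 + 5*23 = 146
Ey = (dQ/dY)(Y/Q) = 5 * 23 / 146 = 115/146
Since Ey > 0, this is a normal good.

115/146 (normal good)


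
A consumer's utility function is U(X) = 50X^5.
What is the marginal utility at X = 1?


MU = dU/dX = 50*5*X^(5-1)
MU = 250*X^4
At X = 1:
MU = 250 * 1^4
MU = 250 * 1 = 250

250


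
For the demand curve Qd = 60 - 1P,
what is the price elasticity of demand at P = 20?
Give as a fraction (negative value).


dQ/dP = -1
At P = 20: Q = 60 - 1*20 = 40
E = (dQ/dP)(P/Q) = (-1)(20/40) = -1/2

-1/2


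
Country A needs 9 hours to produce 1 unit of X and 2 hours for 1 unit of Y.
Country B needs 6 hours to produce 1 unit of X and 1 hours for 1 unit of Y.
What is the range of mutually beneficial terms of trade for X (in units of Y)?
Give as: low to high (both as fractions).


Opportunity cost of X for Country A = hours_X / hours_Y = 9/2 = 9/2 units of Y
Opportunity cost of X for Country B = hours_X / hours_Y = 6/1 = 6 units of Y
Terms of trade must be between the two opportunity costs.
Range: 9/2 to 6

9/2 to 6


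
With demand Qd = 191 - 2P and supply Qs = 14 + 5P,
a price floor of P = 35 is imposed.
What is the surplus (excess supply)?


At P = 35:
Qd = 191 - 2*35 = 121
Qs = 14 + 5*35 = 189
Surplus = Qs - Qd = 189 - 121 = 68

68


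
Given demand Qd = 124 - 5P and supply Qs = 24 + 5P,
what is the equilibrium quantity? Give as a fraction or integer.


First find equilibrium price:
124 - 5P = 24 + 5P
P* = 100/10 = 10
Then substitute into demand:
Q* = 124 - 5 * 10 = 74

74


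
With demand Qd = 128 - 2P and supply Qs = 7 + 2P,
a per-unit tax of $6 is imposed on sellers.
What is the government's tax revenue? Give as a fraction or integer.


With tax on sellers, new supply: Qs' = 7 + 2(P - 6)
= 2P - 5
New equilibrium quantity:
Q_new = 123/2
Tax revenue = tax * Q_new = 6 * 123/2 = 369

369


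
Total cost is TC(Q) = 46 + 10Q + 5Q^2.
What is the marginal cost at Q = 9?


MC = dTC/dQ = 10 + 2*5*Q
At Q = 9:
MC = 10 + 10*9
MC = 10 + 90 = 100

100


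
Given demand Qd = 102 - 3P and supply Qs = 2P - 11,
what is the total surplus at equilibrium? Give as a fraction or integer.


Find equilibrium: 102 - 3P = 2P - 11
102 + 11 = 5P
P* = 113/5 = 113/5
Q* = 2*113/5 - 11 = 171/5
Inverse demand: P = 34 - Q/3, so P_max = 34
Inverse supply: P = 11/2 + Q/2, so P_min = 11/2
CS = (1/2) * 171/5 * (34 - 113/5) = 9747/50
PS = (1/2) * 171/5 * (113/5 - 11/2) = 29241/100
TS = CS + PS = 9747/50 + 29241/100 = 9747/20

9747/20


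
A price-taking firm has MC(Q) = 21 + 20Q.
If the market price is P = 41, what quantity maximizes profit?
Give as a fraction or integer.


In perfect competition, profit is maximized where P = MC.
41 = 21 + 20Q
20 = 20Q
Q* = 20/20 = 1

1


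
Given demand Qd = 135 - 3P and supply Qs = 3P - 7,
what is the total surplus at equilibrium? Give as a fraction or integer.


Find equilibrium: 135 - 3P = 3P - 7
135 + 7 = 6P
P* = 142/6 = 71/3
Q* = 3*71/3 - 7 = 64
Inverse demand: P = 45 - Q/3, so P_max = 45
Inverse supply: P = 7/3 + Q/3, so P_min = 7/3
CS = (1/2) * 64 * (45 - 71/3) = 2048/3
PS = (1/2) * 64 * (71/3 - 7/3) = 2048/3
TS = CS + PS = 2048/3 + 2048/3 = 4096/3

4096/3


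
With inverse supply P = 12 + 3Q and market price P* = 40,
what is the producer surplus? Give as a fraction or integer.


Minimum supply price (at Q=0): P_min = 12
Quantity supplied at P* = 40:
Q* = (40 - 12)/3 = 28/3
PS = (1/2) * Q* * (P* - P_min)
PS = (1/2) * 28/3 * (40 - 12)
PS = (1/2) * 28/3 * 28 = 392/3

392/3


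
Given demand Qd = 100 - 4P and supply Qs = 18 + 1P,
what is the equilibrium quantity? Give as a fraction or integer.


First find equilibrium price:
100 - 4P = 18 + 1P
P* = 82/5 = 82/5
Then substitute into demand:
Q* = 100 - 4 * 82/5 = 172/5

172/5


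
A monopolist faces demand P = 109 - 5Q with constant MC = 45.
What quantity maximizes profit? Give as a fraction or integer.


TR = P*Q = (109 - 5Q)Q = 109Q - 5Q^2
MR = dTR/dQ = 109 - 10Q
Set MR = MC:
109 - 10Q = 45
64 = 10Q
Q* = 64/10 = 32/5

32/5


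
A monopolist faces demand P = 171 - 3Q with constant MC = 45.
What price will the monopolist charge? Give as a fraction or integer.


MR = 171 - 6Q
Set MR = MC: 171 - 6Q = 45
Q* = 21
Substitute into demand:
P* = 171 - 3*21 = 108

108


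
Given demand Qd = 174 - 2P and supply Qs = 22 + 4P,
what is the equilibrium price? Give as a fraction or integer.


At equilibrium, Qd = Qs.
174 - 2P = 22 + 4P
174 - 22 = 2P + 4P
152 = 6P
P* = 152/6 = 76/3

76/3


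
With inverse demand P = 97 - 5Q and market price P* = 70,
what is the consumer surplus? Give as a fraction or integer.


Maximum willingness to pay (at Q=0): P_max = 97
Quantity demanded at P* = 70:
Q* = (97 - 70)/5 = 27/5
CS = (1/2) * Q* * (P_max - P*)
CS = (1/2) * 27/5 * (97 - 70)
CS = (1/2) * 27/5 * 27 = 729/10

729/10


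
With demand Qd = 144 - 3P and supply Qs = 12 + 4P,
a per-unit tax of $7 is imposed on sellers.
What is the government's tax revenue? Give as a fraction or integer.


With tax on sellers, new supply: Qs' = 12 + 4(P - 7)
= 4P - 16
New equilibrium quantity:
Q_new = 528/7
Tax revenue = tax * Q_new = 7 * 528/7 = 528

528


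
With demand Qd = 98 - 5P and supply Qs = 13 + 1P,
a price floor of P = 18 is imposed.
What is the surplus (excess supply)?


At P = 18:
Qd = 98 - 5*18 = 8
Qs = 13 + 1*18 = 31
Surplus = Qs - Qd = 31 - 8 = 23

23


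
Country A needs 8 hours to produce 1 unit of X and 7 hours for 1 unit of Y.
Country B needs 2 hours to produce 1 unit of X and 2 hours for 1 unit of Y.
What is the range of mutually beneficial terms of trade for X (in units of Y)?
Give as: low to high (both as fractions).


Opportunity cost of X for Country A = hours_X / hours_Y = 8/7 = 8/7 units of Y
Opportunity cost of X for Country B = hours_X / hours_Y = 2/2 = 1 units of Y
Terms of trade must be between the two opportunity costs.
Range: 1 to 8/7

1 to 8/7


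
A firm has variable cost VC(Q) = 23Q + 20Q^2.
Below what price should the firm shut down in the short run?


AVC(Q) = VC(Q)/Q = 23 + 20Q
AVC is increasing in Q, so minimum AVC is at Q -> 0+.
Min AVC = 23
The firm should shut down if P < 23.

23


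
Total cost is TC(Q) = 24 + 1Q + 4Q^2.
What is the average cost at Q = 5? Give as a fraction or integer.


TC(5) = 24 + 1*5 + 4*5^2
TC(5) = 24 + 5 + 100 = 129
AC = TC/Q = 129/5 = 129/5

129/5


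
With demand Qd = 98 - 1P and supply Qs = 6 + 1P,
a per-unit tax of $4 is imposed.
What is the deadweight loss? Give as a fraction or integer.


Pre-tax equilibrium quantity: Q* = 52
Post-tax equilibrium quantity: Q_tax = 50
Reduction in quantity: Q* - Q_tax = 2
DWL = (1/2) * tax * (Q* - Q_tax)
DWL = (1/2) * 4 * 2 = 4

4


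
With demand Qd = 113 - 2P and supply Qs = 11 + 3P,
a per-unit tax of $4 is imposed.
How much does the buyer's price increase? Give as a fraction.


With a per-unit tax, the buyer's price increase depends on relative slopes.
Supply slope: d = 3, Demand slope: b = 2
Buyer's price increase = d * tax / (b + d)
= 3 * 4 / (2 + 3)
= 12 / 5 = 12/5

12/5


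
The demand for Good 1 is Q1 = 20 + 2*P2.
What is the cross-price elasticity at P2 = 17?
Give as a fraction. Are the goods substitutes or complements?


dQ1/dP2 = 2
At P2 = 17: Q1 = 20 + 2*17 = 54
Exy = (dQ1/dP2)(P2/Q1) = 2 * 17 / 54 = 17/27
Since Exy > 0, the goods are substitutes.

17/27 (substitutes)


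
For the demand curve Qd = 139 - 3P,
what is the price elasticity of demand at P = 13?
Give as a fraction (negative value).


dQ/dP = -3
At P = 13: Q = 139 - 3*13 = 100
E = (dQ/dP)(P/Q) = (-3)(13/100) = -39/100

-39/100


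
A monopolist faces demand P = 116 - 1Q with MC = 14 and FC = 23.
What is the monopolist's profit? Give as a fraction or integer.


MR = MC: 116 - 2Q = 14
Q* = 51
P* = 116 - 1*51 = 65
Profit = (P* - MC)*Q* - FC
= (65 - 14)*51 - 23
= 51*51 - 23
= 2601 - 23 = 2578

2578


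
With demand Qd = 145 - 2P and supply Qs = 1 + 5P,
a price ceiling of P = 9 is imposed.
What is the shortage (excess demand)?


At P = 9:
Qd = 145 - 2*9 = 127
Qs = 1 + 5*9 = 46
Shortage = Qd - Qs = 127 - 46 = 81

81


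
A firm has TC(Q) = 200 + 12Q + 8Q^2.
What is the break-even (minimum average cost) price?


AC(Q) = 200/Q + 12 + 8Q
To minimize: dAC/dQ = -200/Q^2 + 8 = 0
Q^2 = 200/8 = 25
Q* = 5
Min AC = 200/5 + 12 + 8*5
Min AC = 40 + 12 + 40 = 92

92


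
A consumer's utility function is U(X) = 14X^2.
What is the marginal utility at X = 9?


MU = dU/dX = 14*2*X^(2-1)
MU = 28*X^1
At X = 9:
MU = 28 * 9^1
MU = 28 * 9 = 252

252


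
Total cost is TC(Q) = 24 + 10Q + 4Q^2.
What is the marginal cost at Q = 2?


MC = dTC/dQ = 10 + 2*4*Q
At Q = 2:
MC = 10 + 8*2
MC = 10 + 16 = 26

26


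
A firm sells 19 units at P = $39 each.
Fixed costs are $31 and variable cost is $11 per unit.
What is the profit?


Total Revenue = P * Q = 39 * 19 = $741
Total Cost = FC + VC*Q = 31 + 11*19 = $240
Profit = TR - TC = 741 - 240 = $501

$501


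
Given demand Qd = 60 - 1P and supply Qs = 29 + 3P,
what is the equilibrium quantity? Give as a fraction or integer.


First find equilibrium price:
60 - 1P = 29 + 3P
P* = 31/4 = 31/4
Then substitute into demand:
Q* = 60 - 1 * 31/4 = 209/4

209/4


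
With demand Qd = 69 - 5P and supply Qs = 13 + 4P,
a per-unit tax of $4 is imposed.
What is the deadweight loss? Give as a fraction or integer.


Pre-tax equilibrium quantity: Q* = 341/9
Post-tax equilibrium quantity: Q_tax = 29
Reduction in quantity: Q* - Q_tax = 80/9
DWL = (1/2) * tax * (Q* - Q_tax)
DWL = (1/2) * 4 * 80/9 = 160/9

160/9


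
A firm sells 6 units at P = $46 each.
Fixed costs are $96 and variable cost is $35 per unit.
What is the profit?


Total Revenue = P * Q = 46 * 6 = $276
Total Cost = FC + VC*Q = 96 + 35*6 = $306
Profit = TR - TC = 276 - 306 = $-30

$-30


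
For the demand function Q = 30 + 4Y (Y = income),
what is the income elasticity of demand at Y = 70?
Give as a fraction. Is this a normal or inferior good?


dQ/dY = 4
At Y = 70: Q = 30 + 4*70 = 310
Ey = (dQ/dY)(Y/Q) = 4 * 70 / 310 = 28/31
Since Ey > 0, this is a normal good.

28/31 (normal good)


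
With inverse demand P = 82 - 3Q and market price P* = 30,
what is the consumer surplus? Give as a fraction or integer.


Maximum willingness to pay (at Q=0): P_max = 82
Quantity demanded at P* = 30:
Q* = (82 - 30)/3 = 52/3
CS = (1/2) * Q* * (P_max - P*)
CS = (1/2) * 52/3 * (82 - 30)
CS = (1/2) * 52/3 * 52 = 1352/3

1352/3


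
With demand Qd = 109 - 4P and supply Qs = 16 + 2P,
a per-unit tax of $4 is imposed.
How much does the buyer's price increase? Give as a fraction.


With a per-unit tax, the buyer's price increase depends on relative slopes.
Supply slope: d = 2, Demand slope: b = 4
Buyer's price increase = d * tax / (b + d)
= 2 * 4 / (4 + 2)
= 8 / 6 = 4/3

4/3


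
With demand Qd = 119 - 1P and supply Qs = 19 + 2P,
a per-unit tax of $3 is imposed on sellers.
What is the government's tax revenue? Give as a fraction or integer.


With tax on sellers, new supply: Qs' = 19 + 2(P - 3)
= 13 + 2P
New equilibrium quantity:
Q_new = 251/3
Tax revenue = tax * Q_new = 3 * 251/3 = 251

251


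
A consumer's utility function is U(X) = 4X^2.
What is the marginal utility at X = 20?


MU = dU/dX = 4*2*X^(2-1)
MU = 8*X^1
At X = 20:
MU = 8 * 20^1
MU = 8 * 20 = 160

160


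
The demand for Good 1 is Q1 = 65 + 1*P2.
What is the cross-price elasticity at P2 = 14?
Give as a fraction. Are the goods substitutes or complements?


dQ1/dP2 = 1
At P2 = 14: Q1 = 65 + 1*14 = 79
Exy = (dQ1/dP2)(P2/Q1) = 1 * 14 / 79 = 14/79
Since Exy > 0, the goods are substitutes.

14/79 (substitutes)


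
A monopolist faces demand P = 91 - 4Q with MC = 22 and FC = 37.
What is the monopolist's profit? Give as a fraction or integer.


MR = MC: 91 - 8Q = 22
Q* = 69/8
P* = 91 - 4*69/8 = 113/2
Profit = (P* - MC)*Q* - FC
= (113/2 - 22)*69/8 - 37
= 69/2*69/8 - 37
= 4761/16 - 37 = 4169/16

4169/16


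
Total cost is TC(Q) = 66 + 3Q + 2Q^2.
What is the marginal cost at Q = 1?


MC = dTC/dQ = 3 + 2*2*Q
At Q = 1:
MC = 3 + 4*1
MC = 3 + 4 = 7

7


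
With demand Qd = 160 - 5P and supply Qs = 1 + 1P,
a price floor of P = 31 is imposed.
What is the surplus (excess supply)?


At P = 31:
Qd = 160 - 5*31 = 5
Qs = 1 + 1*31 = 32
Surplus = Qs - Qd = 32 - 5 = 27

27


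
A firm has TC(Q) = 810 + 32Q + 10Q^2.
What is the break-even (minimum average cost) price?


AC(Q) = 810/Q + 32 + 10Q
To minimize: dAC/dQ = -810/Q^2 + 10 = 0
Q^2 = 810/10 = 81
Q* = 9
Min AC = 810/9 + 32 + 10*9
Min AC = 90 + 32 + 90 = 212

212


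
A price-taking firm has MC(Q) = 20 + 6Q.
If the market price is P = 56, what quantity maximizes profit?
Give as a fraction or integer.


In perfect competition, profit is maximized where P = MC.
56 = 20 + 6Q
36 = 6Q
Q* = 36/6 = 6

6


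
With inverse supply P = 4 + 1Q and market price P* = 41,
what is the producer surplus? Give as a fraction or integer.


Minimum supply price (at Q=0): P_min = 4
Quantity supplied at P* = 41:
Q* = (41 - 4)/1 = 37
PS = (1/2) * Q* * (P* - P_min)
PS = (1/2) * 37 * (41 - 4)
PS = (1/2) * 37 * 37 = 1369/2

1369/2


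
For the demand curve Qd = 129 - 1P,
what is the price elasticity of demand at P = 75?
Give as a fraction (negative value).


dQ/dP = -1
At P = 75: Q = 129 - 1*75 = 54
E = (dQ/dP)(P/Q) = (-1)(75/54) = -25/18

-25/18


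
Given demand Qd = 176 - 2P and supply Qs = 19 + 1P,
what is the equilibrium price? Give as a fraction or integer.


At equilibrium, Qd = Qs.
176 - 2P = 19 + 1P
176 - 19 = 2P + 1P
157 = 3P
P* = 157/3 = 157/3

157/3


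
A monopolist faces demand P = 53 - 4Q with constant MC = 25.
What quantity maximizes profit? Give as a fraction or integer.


TR = P*Q = (53 - 4Q)Q = 53Q - 4Q^2
MR = dTR/dQ = 53 - 8Q
Set MR = MC:
53 - 8Q = 25
28 = 8Q
Q* = 28/8 = 7/2

7/2


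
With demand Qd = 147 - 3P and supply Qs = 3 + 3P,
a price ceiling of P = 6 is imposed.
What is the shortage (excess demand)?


At P = 6:
Qd = 147 - 3*6 = 129
Qs = 3 + 3*6 = 21
Shortage = Qd - Qs = 129 - 21 = 108

108


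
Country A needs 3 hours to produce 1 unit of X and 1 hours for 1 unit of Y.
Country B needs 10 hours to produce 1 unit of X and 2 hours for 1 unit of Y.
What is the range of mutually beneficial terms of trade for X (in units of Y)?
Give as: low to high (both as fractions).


Opportunity cost of X for Country A = hours_X / hours_Y = 3/1 = 3 units of Y
Opportunity cost of X for Country B = hours_X / hours_Y = 10/2 = 5 units of Y
Terms of trade must be between the two opportunity costs.
Range: 3 to 5

3 to 5


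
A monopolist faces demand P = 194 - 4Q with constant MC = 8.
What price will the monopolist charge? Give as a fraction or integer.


MR = 194 - 8Q
Set MR = MC: 194 - 8Q = 8
Q* = 93/4
Substitute into demand:
P* = 194 - 4*93/4 = 101

101


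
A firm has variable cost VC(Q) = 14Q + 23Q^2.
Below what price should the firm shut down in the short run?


AVC(Q) = VC(Q)/Q = 14 + 23Q
AVC is increasing in Q, so minimum AVC is at Q -> 0+.
Min AVC = 14
The firm should shut down if P < 14.

14


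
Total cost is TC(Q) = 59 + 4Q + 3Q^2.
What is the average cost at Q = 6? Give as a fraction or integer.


TC(6) = 59 + 4*6 + 3*6^2
TC(6) = 59 + 24 + 108 = 191
AC = TC/Q = 191/6 = 191/6

191/6


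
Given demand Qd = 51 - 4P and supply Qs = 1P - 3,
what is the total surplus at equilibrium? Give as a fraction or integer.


Find equilibrium: 51 - 4P = 1P - 3
51 + 3 = 5P
P* = 54/5 = 54/5
Q* = 1*54/5 - 3 = 39/5
Inverse demand: P = 51/4 - Q/4, so P_max = 51/4
Inverse supply: P = 3 + Q/1, so P_min = 3
CS = (1/2) * 39/5 * (51/4 - 54/5) = 1521/200
PS = (1/2) * 39/5 * (54/5 - 3) = 1521/50
TS = CS + PS = 1521/200 + 1521/50 = 1521/40

1521/40


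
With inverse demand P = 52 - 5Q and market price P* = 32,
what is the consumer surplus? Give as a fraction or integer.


Maximum willingness to pay (at Q=0): P_max = 52
Quantity demanded at P* = 32:
Q* = (52 - 32)/5 = 4
CS = (1/2) * Q* * (P_max - P*)
CS = (1/2) * 4 * (52 - 32)
CS = (1/2) * 4 * 20 = 40

40


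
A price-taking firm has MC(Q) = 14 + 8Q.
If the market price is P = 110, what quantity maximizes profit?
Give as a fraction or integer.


In perfect competition, profit is maximized where P = MC.
110 = 14 + 8Q
96 = 8Q
Q* = 96/8 = 12

12


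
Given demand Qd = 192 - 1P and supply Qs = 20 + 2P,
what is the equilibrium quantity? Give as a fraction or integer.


First find equilibrium price:
192 - 1P = 20 + 2P
P* = 172/3 = 172/3
Then substitute into demand:
Q* = 192 - 1 * 172/3 = 404/3

404/3


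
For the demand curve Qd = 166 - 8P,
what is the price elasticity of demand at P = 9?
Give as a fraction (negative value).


dQ/dP = -8
At P = 9: Q = 166 - 8*9 = 94
E = (dQ/dP)(P/Q) = (-8)(9/94) = -36/47

-36/47


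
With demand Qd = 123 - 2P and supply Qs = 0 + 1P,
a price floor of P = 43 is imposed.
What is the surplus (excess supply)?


At P = 43:
Qd = 123 - 2*43 = 37
Qs = 0 + 1*43 = 43
Surplus = Qs - Qd = 43 - 37 = 6

6


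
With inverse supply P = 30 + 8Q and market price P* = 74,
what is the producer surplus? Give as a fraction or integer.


Minimum supply price (at Q=0): P_min = 30
Quantity supplied at P* = 74:
Q* = (74 - 30)/8 = 11/2
PS = (1/2) * Q* * (P* - P_min)
PS = (1/2) * 11/2 * (74 - 30)
PS = (1/2) * 11/2 * 44 = 121

121


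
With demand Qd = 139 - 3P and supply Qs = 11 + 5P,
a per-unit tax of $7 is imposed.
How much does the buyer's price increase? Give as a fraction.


With a per-unit tax, the buyer's price increase depends on relative slopes.
Supply slope: d = 5, Demand slope: b = 3
Buyer's price increase = d * tax / (b + d)
= 5 * 7 / (3 + 5)
= 35 / 8 = 35/8

35/8


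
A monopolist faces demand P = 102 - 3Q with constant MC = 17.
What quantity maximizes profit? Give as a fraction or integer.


TR = P*Q = (102 - 3Q)Q = 102Q - 3Q^2
MR = dTR/dQ = 102 - 6Q
Set MR = MC:
102 - 6Q = 17
85 = 6Q
Q* = 85/6 = 85/6

85/6


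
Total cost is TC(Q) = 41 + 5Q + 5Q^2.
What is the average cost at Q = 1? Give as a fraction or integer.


TC(1) = 41 + 5*1 + 5*1^2
TC(1) = 41 + 5 + 5 = 51
AC = TC/Q = 51/1 = 51

51


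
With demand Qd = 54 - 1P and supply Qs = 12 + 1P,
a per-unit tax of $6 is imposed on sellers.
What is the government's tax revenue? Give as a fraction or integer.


With tax on sellers, new supply: Qs' = 12 + 1(P - 6)
= 6 + 1P
New equilibrium quantity:
Q_new = 30
Tax revenue = tax * Q_new = 6 * 30 = 180

180


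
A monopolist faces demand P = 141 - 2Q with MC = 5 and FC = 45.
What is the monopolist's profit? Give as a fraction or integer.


MR = MC: 141 - 4Q = 5
Q* = 34
P* = 141 - 2*34 = 73
Profit = (P* - MC)*Q* - FC
= (73 - 5)*34 - 45
= 68*34 - 45
= 2312 - 45 = 2267

2267


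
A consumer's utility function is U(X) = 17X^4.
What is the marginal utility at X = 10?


MU = dU/dX = 17*4*X^(4-1)
MU = 68*X^3
At X = 10:
MU = 68 * 10^3
MU = 68 * 1000 = 68000

68000


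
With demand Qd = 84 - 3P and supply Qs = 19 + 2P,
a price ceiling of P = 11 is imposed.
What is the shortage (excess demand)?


At P = 11:
Qd = 84 - 3*11 = 51
Qs = 19 + 2*11 = 41
Shortage = Qd - Qs = 51 - 41 = 10

10


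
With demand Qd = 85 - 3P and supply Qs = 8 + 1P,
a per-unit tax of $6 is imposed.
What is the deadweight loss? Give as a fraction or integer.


Pre-tax equilibrium quantity: Q* = 109/4
Post-tax equilibrium quantity: Q_tax = 91/4
Reduction in quantity: Q* - Q_tax = 9/2
DWL = (1/2) * tax * (Q* - Q_tax)
DWL = (1/2) * 6 * 9/2 = 27/2

27/2


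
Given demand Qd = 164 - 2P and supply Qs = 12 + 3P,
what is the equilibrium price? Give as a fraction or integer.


At equilibrium, Qd = Qs.
164 - 2P = 12 + 3P
164 - 12 = 2P + 3P
152 = 5P
P* = 152/5 = 152/5

152/5


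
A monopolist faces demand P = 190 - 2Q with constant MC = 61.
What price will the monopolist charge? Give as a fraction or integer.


MR = 190 - 4Q
Set MR = MC: 190 - 4Q = 61
Q* = 129/4
Substitute into demand:
P* = 190 - 2*129/4 = 251/2

251/2


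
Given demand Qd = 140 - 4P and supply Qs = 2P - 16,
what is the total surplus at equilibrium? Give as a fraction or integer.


Find equilibrium: 140 - 4P = 2P - 16
140 + 16 = 6P
P* = 156/6 = 26
Q* = 2*26 - 16 = 36
Inverse demand: P = 35 - Q/4, so P_max = 35
Inverse supply: P = 8 + Q/2, so P_min = 8
CS = (1/2) * 36 * (35 - 26) = 162
PS = (1/2) * 36 * (26 - 8) = 324
TS = CS + PS = 162 + 324 = 486

486


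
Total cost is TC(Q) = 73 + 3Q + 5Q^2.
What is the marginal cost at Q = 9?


MC = dTC/dQ = 3 + 2*5*Q
At Q = 9:
MC = 3 + 10*9
MC = 3 + 90 = 93

93


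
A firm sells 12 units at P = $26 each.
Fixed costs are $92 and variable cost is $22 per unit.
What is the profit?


Total Revenue = P * Q = 26 * 12 = $312
Total Cost = FC + VC*Q = 92 + 22*12 = $356
Profit = TR - TC = 312 - 356 = $-44

$-44


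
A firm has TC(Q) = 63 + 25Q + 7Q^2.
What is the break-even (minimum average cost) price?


AC(Q) = 63/Q + 25 + 7Q
To minimize: dAC/dQ = -63/Q^2 + 7 = 0
Q^2 = 63/7 = 9
Q* = 3
Min AC = 63/3 + 25 + 7*3
Min AC = 21 + 25 + 21 = 67

67


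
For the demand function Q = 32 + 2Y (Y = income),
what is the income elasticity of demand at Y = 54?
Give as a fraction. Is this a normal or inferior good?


dQ/dY = 2
At Y = 54: Q = 32 + 2*54 = 140
Ey = (dQ/dY)(Y/Q) = 2 * 54 / 140 = 27/35
Since Ey > 0, this is a normal good.

27/35 (normal good)


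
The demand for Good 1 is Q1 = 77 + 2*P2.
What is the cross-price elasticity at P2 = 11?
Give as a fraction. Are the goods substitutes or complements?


dQ1/dP2 = 2
At P2 = 11: Q1 = 77 + 2*11 = 99
Exy = (dQ1/dP2)(P2/Q1) = 2 * 11 / 99 = 2/9
Since Exy > 0, the goods are substitutes.

2/9 (substitutes)


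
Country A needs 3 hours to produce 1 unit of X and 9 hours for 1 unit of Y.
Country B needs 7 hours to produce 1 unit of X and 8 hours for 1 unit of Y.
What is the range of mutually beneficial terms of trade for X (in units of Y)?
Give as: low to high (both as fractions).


Opportunity cost of X for Country A = hours_X / hours_Y = 3/9 = 1/3 units of Y
Opportunity cost of X for Country B = hours_X / hours_Y = 7/8 = 7/8 units of Y
Terms of trade must be between the two opportunity costs.
Range: 1/3 to 7/8

1/3 to 7/8


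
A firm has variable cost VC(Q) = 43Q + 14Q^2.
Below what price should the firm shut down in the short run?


AVC(Q) = VC(Q)/Q = 43 + 14Q
AVC is increasing in Q, so minimum AVC is at Q -> 0+.
Min AVC = 43
The firm should shut down if P < 43.

43


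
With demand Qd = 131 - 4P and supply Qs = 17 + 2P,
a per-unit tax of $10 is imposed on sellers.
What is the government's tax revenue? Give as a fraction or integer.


With tax on sellers, new supply: Qs' = 17 + 2(P - 10)
= 2P - 3
New equilibrium quantity:
Q_new = 125/3
Tax revenue = tax * Q_new = 10 * 125/3 = 1250/3

1250/3


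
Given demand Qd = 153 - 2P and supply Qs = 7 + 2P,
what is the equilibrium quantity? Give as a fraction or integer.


First find equilibrium price:
153 - 2P = 7 + 2P
P* = 146/4 = 73/2
Then substitute into demand:
Q* = 153 - 2 * 73/2 = 80

80


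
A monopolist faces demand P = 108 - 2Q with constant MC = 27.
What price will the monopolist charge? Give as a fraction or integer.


MR = 108 - 4Q
Set MR = MC: 108 - 4Q = 27
Q* = 81/4
Substitute into demand:
P* = 108 - 2*81/4 = 135/2

135/2


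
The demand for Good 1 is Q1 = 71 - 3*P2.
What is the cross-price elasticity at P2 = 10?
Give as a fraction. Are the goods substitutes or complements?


dQ1/dP2 = -3
At P2 = 10: Q1 = 71 - 3*10 = 41
Exy = (dQ1/dP2)(P2/Q1) = -3 * 10 / 41 = -30/41
Since Exy < 0, the goods are complements.

-30/41 (complements)


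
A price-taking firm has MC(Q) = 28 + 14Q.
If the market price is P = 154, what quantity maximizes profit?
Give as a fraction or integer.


In perfect competition, profit is maximized where P = MC.
154 = 28 + 14Q
126 = 14Q
Q* = 126/14 = 9

9


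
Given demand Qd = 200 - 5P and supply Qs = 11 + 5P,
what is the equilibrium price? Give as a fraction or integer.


At equilibrium, Qd = Qs.
200 - 5P = 11 + 5P
200 - 11 = 5P + 5P
189 = 10P
P* = 189/10 = 189/10

189/10


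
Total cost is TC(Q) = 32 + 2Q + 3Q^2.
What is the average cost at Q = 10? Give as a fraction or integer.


TC(10) = 32 + 2*10 + 3*10^2
TC(10) = 32 + 20 + 300 = 352
AC = TC/Q = 352/10 = 176/5

176/5


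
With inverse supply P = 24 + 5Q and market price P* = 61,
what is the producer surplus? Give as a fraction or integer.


Minimum supply price (at Q=0): P_min = 24
Quantity supplied at P* = 61:
Q* = (61 - 24)/5 = 37/5
PS = (1/2) * Q* * (P* - P_min)
PS = (1/2) * 37/5 * (61 - 24)
PS = (1/2) * 37/5 * 37 = 1369/10

1369/10


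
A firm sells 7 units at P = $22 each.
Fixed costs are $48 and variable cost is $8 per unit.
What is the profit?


Total Revenue = P * Q = 22 * 7 = $154
Total Cost = FC + VC*Q = 48 + 8*7 = $104
Profit = TR - TC = 154 - 104 = $50

$50


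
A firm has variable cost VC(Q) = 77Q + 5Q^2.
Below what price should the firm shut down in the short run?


AVC(Q) = VC(Q)/Q = 77 + 5Q
AVC is increasing in Q, so minimum AVC is at Q -> 0+.
Min AVC = 77
The firm should shut down if P < 77.

77


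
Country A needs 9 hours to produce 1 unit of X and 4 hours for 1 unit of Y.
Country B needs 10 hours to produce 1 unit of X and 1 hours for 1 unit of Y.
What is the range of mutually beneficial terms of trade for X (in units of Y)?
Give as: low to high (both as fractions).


Opportunity cost of X for Country A = hours_X / hours_Y = 9/4 = 9/4 units of Y
Opportunity cost of X for Country B = hours_X / hours_Y = 10/1 = 10 units of Y
Terms of trade must be between the two opportunity costs.
Range: 9/4 to 10

9/4 to 10


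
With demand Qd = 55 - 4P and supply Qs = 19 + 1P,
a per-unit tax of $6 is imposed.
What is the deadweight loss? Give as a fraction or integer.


Pre-tax equilibrium quantity: Q* = 131/5
Post-tax equilibrium quantity: Q_tax = 107/5
Reduction in quantity: Q* - Q_tax = 24/5
DWL = (1/2) * tax * (Q* - Q_tax)
DWL = (1/2) * 6 * 24/5 = 72/5

72/5


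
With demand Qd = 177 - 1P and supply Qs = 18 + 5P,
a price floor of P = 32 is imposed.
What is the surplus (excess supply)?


At P = 32:
Qd = 177 - 1*32 = 145
Qs = 18 + 5*32 = 178
Surplus = Qs - Qd = 178 - 145 = 33

33


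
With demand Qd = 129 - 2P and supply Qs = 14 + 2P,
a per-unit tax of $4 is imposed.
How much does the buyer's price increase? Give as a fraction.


With a per-unit tax, the buyer's price increase depends on relative slopes.
Supply slope: d = 2, Demand slope: b = 2
Buyer's price increase = d * tax / (b + d)
= 2 * 4 / (2 + 2)
= 8 / 4 = 2

2


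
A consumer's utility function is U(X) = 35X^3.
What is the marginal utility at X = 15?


MU = dU/dX = 35*3*X^(3-1)
MU = 105*X^2
At X = 15:
MU = 105 * 15^2
MU = 105 * 225 = 23625

23625


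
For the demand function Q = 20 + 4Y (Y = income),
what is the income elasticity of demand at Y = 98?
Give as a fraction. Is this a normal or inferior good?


dQ/dY = 4
At Y = 98: Q = 20 + 4*98 = 412
Ey = (dQ/dY)(Y/Q) = 4 * 98 / 412 = 98/103
Since Ey > 0, this is a normal good.

98/103 (normal good)


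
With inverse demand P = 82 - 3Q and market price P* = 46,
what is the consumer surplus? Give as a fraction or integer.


Maximum willingness to pay (at Q=0): P_max = 82
Quantity demanded at P* = 46:
Q* = (82 - 46)/3 = 12
CS = (1/2) * Q* * (P_max - P*)
CS = (1/2) * 12 * (82 - 46)
CS = (1/2) * 12 * 36 = 216

216


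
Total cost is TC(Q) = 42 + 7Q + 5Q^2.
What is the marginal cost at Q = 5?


MC = dTC/dQ = 7 + 2*5*Q
At Q = 5:
MC = 7 + 10*5
MC = 7 + 50 = 57

57


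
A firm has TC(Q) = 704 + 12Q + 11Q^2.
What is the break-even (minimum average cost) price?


AC(Q) = 704/Q + 12 + 11Q
To minimize: dAC/dQ = -704/Q^2 + 11 = 0
Q^2 = 704/11 = 64
Q* = 8
Min AC = 704/8 + 12 + 11*8
Min AC = 88 + 12 + 88 = 188

188


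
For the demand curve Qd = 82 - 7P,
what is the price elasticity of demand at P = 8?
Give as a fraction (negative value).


dQ/dP = -7
At P = 8: Q = 82 - 7*8 = 26
E = (dQ/dP)(P/Q) = (-7)(8/26) = -28/13

-28/13


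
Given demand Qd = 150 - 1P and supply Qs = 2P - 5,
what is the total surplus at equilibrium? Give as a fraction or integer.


Find equilibrium: 150 - 1P = 2P - 5
150 + 5 = 3P
P* = 155/3 = 155/3
Q* = 2*155/3 - 5 = 295/3
Inverse demand: P = 150 - Q/1, so P_max = 150
Inverse supply: P = 5/2 + Q/2, so P_min = 5/2
CS = (1/2) * 295/3 * (150 - 155/3) = 87025/18
PS = (1/2) * 295/3 * (155/3 - 5/2) = 87025/36
TS = CS + PS = 87025/18 + 87025/36 = 87025/12

87025/12


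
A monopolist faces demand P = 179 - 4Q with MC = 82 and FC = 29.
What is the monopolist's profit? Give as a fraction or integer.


MR = MC: 179 - 8Q = 82
Q* = 97/8
P* = 179 - 4*97/8 = 261/2
Profit = (P* - MC)*Q* - FC
= (261/2 - 82)*97/8 - 29
= 97/2*97/8 - 29
= 9409/16 - 29 = 8945/16

8945/16


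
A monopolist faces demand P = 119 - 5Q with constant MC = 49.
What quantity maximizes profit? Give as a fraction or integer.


TR = P*Q = (119 - 5Q)Q = 119Q - 5Q^2
MR = dTR/dQ = 119 - 10Q
Set MR = MC:
119 - 10Q = 49
70 = 10Q
Q* = 70/10 = 7

7


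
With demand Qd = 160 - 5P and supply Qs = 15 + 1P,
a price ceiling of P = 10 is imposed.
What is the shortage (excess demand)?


At P = 10:
Qd = 160 - 5*10 = 110
Qs = 15 + 1*10 = 25
Shortage = Qd - Qs = 110 - 25 = 85

85


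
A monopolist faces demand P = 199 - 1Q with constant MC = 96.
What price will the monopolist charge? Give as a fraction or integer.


MR = 199 - 2Q
Set MR = MC: 199 - 2Q = 96
Q* = 103/2
Substitute into demand:
P* = 199 - 1*103/2 = 295/2

295/2


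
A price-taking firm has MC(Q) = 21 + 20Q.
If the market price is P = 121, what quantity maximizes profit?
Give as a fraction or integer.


In perfect competition, profit is maximized where P = MC.
121 = 21 + 20Q
100 = 20Q
Q* = 100/20 = 5

5


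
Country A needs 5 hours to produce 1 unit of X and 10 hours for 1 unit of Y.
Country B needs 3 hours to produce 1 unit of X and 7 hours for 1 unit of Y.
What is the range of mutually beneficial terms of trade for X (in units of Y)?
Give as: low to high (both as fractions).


Opportunity cost of X for Country A = hours_X / hours_Y = 5/10 = 1/2 units of Y
Opportunity cost of X for Country B = hours_X / hours_Y = 3/7 = 3/7 units of Y
Terms of trade must be between the two opportunity costs.
Range: 3/7 to 1/2

3/7 to 1/2


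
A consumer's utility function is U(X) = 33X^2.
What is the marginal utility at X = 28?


MU = dU/dX = 33*2*X^(2-1)
MU = 66*X^1
At X = 28:
MU = 66 * 28^1
MU = 66 * 28 = 1848

1848


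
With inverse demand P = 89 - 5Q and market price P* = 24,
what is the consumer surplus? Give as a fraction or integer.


Maximum willingness to pay (at Q=0): P_max = 89
Quantity demanded at P* = 24:
Q* = (89 - 24)/5 = 13
CS = (1/2) * Q* * (P_max - P*)
CS = (1/2) * 13 * (89 - 24)
CS = (1/2) * 13 * 65 = 845/2

845/2


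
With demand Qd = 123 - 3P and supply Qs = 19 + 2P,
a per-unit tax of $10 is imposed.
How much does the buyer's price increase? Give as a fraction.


With a per-unit tax, the buyer's price increase depends on relative slopes.
Supply slope: d = 2, Demand slope: b = 3
Buyer's price increase = d * tax / (b + d)
= 2 * 10 / (3 + 2)
= 20 / 5 = 4

4


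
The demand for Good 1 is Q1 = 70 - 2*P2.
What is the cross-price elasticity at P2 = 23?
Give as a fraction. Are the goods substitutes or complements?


dQ1/dP2 = -2
At P2 = 23: Q1 = 70 - 2*23 = 24
Exy = (dQ1/dP2)(P2/Q1) = -2 * 23 / 24 = -23/12
Since Exy < 0, the goods are complements.

-23/12 (complements)


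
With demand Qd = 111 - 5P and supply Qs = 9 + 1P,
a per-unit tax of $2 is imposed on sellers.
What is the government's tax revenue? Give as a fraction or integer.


With tax on sellers, new supply: Qs' = 9 + 1(P - 2)
= 7 + 1P
New equilibrium quantity:
Q_new = 73/3
Tax revenue = tax * Q_new = 2 * 73/3 = 146/3

146/3


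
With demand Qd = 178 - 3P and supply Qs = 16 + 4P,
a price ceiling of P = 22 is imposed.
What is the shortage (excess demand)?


At P = 22:
Qd = 178 - 3*22 = 112
Qs = 16 + 4*22 = 104
Shortage = Qd - Qs = 112 - 104 = 8

8


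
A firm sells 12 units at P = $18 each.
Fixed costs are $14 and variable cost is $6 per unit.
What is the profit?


Total Revenue = P * Q = 18 * 12 = $216
Total Cost = FC + VC*Q = 14 + 6*12 = $86
Profit = TR - TC = 216 - 86 = $130

$130


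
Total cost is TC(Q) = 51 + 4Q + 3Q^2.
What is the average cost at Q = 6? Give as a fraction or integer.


TC(6) = 51 + 4*6 + 3*6^2
TC(6) = 51 + 24 + 108 = 183
AC = TC/Q = 183/6 = 61/2

61/2


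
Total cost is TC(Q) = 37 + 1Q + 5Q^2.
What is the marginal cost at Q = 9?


MC = dTC/dQ = 1 + 2*5*Q
At Q = 9:
MC = 1 + 10*9
MC = 1 + 90 = 91

91


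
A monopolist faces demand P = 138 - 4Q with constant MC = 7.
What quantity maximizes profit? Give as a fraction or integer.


TR = P*Q = (138 - 4Q)Q = 138Q - 4Q^2
MR = dTR/dQ = 138 - 8Q
Set MR = MC:
138 - 8Q = 7
131 = 8Q
Q* = 131/8 = 131/8

131/8


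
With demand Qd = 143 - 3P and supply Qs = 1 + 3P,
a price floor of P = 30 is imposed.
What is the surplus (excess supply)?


At P = 30:
Qd = 143 - 3*30 = 53
Qs = 1 + 3*30 = 91
Surplus = Qs - Qd = 91 - 53 = 38

38


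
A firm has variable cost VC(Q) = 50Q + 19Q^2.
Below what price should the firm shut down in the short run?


AVC(Q) = VC(Q)/Q = 50 + 19Q
AVC is increasing in Q, so minimum AVC is at Q -> 0+.
Min AVC = 50
The firm should shut down if P < 50.

50


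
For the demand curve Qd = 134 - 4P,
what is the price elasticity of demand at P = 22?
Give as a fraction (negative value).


dQ/dP = -4
At P = 22: Q = 134 - 4*22 = 46
E = (dQ/dP)(P/Q) = (-4)(22/46) = -44/23

-44/23


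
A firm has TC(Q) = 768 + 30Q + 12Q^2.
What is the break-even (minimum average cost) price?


AC(Q) = 768/Q + 30 + 12Q
To minimize: dAC/dQ = -768/Q^2 + 12 = 0
Q^2 = 768/12 = 64
Q* = 8
Min AC = 768/8 + 30 + 12*8
Min AC = 96 + 30 + 96 = 222

222


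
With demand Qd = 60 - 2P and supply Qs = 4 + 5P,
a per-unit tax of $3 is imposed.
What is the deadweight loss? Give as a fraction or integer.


Pre-tax equilibrium quantity: Q* = 44
Post-tax equilibrium quantity: Q_tax = 278/7
Reduction in quantity: Q* - Q_tax = 30/7
DWL = (1/2) * tax * (Q* - Q_tax)
DWL = (1/2) * 3 * 30/7 = 45/7

45/7


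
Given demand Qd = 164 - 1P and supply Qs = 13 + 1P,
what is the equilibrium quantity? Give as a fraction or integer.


First find equilibrium price:
164 - 1P = 13 + 1P
P* = 151/2 = 151/2
Then substitute into demand:
Q* = 164 - 1 * 151/2 = 177/2

177/2


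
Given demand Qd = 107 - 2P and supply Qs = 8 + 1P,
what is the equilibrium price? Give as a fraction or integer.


At equilibrium, Qd = Qs.
107 - 2P = 8 + 1P
107 - 8 = 2P + 1P
99 = 3P
P* = 99/3 = 33

33


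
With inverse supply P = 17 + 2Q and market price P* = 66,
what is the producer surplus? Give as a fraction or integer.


Minimum supply price (at Q=0): P_min = 17
Quantity supplied at P* = 66:
Q* = (66 - 17)/2 = 49/2
PS = (1/2) * Q* * (P* - P_min)
PS = (1/2) * 49/2 * (66 - 17)
PS = (1/2) * 49/2 * 49 = 2401/4

2401/4


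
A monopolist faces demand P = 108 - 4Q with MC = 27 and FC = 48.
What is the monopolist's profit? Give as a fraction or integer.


MR = MC: 108 - 8Q = 27
Q* = 81/8
P* = 108 - 4*81/8 = 135/2
Profit = (P* - MC)*Q* - FC
= (135/2 - 27)*81/8 - 48
= 81/2*81/8 - 48
= 6561/16 - 48 = 5793/16

5793/16
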